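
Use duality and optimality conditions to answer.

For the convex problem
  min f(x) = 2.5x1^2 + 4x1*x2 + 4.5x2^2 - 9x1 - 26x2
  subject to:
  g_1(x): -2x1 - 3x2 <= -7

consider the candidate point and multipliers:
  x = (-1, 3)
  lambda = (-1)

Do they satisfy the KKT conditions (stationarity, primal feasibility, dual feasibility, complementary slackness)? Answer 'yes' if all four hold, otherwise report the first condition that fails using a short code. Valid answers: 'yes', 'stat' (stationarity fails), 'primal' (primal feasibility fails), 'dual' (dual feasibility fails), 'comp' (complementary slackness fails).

Gradient of f: grad f(x) = Q x + c = (-2, -3)
Constraint values g_i(x) = a_i^T x - b_i:
  g_1((-1, 3)) = 0
Stationarity residual: grad f(x) + sum_i lambda_i a_i = (0, 0)
  -> stationarity OK
Primal feasibility (all g_i <= 0): OK
Dual feasibility (all lambda_i >= 0): FAILS
Complementary slackness (lambda_i * g_i(x) = 0 for all i): OK

Verdict: the first failing condition is dual_feasibility -> dual.

dual


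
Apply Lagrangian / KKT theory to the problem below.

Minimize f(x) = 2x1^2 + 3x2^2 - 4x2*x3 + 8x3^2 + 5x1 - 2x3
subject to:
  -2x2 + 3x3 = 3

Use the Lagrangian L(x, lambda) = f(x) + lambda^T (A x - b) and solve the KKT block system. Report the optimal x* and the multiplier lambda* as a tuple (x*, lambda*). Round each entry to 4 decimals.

Form the Lagrangian:
  L(x, lambda) = (1/2) x^T Q x + c^T x + lambda^T (A x - b)
Stationarity (grad_x L = 0): Q x + c + A^T lambda = 0.
Primal feasibility: A x = b.

This gives the KKT block system:
  [ Q   A^T ] [ x     ]   [-c ]
  [ A    0  ] [ lambda ] = [ b ]

Solving the linear system:
  x*      = (-1.25, -0.6857, 0.5429)
  lambda* = (-3.1429)
  f(x*)   = 1.0464

x* = (-1.25, -0.6857, 0.5429), lambda* = (-3.1429)


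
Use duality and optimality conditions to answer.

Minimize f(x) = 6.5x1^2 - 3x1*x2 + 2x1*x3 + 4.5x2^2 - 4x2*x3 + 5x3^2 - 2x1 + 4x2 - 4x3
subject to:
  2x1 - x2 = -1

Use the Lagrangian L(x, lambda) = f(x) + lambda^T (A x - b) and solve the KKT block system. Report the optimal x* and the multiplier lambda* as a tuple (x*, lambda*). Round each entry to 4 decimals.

Form the Lagrangian:
  L(x, lambda) = (1/2) x^T Q x + c^T x + lambda^T (A x - b)
Stationarity (grad_x L = 0): Q x + c + A^T lambda = 0.
Primal feasibility: A x = b.

This gives the KKT block system:
  [ Q   A^T ] [ x     ]   [-c ]
  [ A    0  ] [ lambda ] = [ b ]

Solving the linear system:
  x*      = (-0.485, 0.0299, 0.509)
  lambda* = (3.6886)
  f(x*)   = 1.3713

x* = (-0.485, 0.0299, 0.509), lambda* = (3.6886)


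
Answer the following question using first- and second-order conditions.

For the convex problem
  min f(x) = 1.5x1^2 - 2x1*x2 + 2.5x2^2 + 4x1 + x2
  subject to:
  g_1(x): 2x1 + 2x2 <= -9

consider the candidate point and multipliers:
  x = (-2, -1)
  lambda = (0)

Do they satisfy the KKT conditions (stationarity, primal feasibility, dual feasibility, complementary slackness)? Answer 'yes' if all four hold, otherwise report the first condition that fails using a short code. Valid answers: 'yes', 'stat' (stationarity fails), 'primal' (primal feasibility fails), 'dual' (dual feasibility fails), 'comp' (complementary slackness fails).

Gradient of f: grad f(x) = Q x + c = (0, 0)
Constraint values g_i(x) = a_i^T x - b_i:
  g_1((-2, -1)) = 3
Stationarity residual: grad f(x) + sum_i lambda_i a_i = (0, 0)
  -> stationarity OK
Primal feasibility (all g_i <= 0): FAILS
Dual feasibility (all lambda_i >= 0): OK
Complementary slackness (lambda_i * g_i(x) = 0 for all i): OK

Verdict: the first failing condition is primal_feasibility -> primal.

primal


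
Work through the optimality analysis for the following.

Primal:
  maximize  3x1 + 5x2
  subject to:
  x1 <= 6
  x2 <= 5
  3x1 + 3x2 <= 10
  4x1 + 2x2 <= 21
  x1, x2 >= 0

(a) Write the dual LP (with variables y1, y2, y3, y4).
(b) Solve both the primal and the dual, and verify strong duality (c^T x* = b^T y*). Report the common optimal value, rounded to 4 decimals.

The standard primal-dual pair for 'max c^T x s.t. A x <= b, x >= 0' is:
  Dual:  min b^T y  s.t.  A^T y >= c,  y >= 0.

So the dual LP is:
  minimize  6y1 + 5y2 + 10y3 + 21y4
  subject to:
    y1 + 3y3 + 4y4 >= 3
    y2 + 3y3 + 2y4 >= 5
    y1, y2, y3, y4 >= 0

Solving the primal: x* = (0, 3.3333).
  primal value c^T x* = 16.6667.
Solving the dual: y* = (0, 0, 1.6667, 0).
  dual value b^T y* = 16.6667.
Strong duality: c^T x* = b^T y*. Confirmed.

16.6667


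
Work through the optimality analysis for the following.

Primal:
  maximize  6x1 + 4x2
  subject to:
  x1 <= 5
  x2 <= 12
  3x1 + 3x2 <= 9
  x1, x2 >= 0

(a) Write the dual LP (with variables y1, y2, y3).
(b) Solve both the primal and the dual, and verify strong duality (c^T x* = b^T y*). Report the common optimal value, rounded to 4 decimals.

The standard primal-dual pair for 'max c^T x s.t. A x <= b, x >= 0' is:
  Dual:  min b^T y  s.t.  A^T y >= c,  y >= 0.

So the dual LP is:
  minimize  5y1 + 12y2 + 9y3
  subject to:
    y1 + 3y3 >= 6
    y2 + 3y3 >= 4
    y1, y2, y3 >= 0

Solving the primal: x* = (3, 0).
  primal value c^T x* = 18.
Solving the dual: y* = (0, 0, 2).
  dual value b^T y* = 18.
Strong duality: c^T x* = b^T y*. Confirmed.

18


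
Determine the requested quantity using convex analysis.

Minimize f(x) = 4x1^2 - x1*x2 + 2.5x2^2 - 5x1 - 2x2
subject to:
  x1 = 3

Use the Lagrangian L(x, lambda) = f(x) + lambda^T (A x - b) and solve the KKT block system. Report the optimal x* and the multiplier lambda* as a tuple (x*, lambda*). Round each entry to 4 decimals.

Form the Lagrangian:
  L(x, lambda) = (1/2) x^T Q x + c^T x + lambda^T (A x - b)
Stationarity (grad_x L = 0): Q x + c + A^T lambda = 0.
Primal feasibility: A x = b.

This gives the KKT block system:
  [ Q   A^T ] [ x     ]   [-c ]
  [ A    0  ] [ lambda ] = [ b ]

Solving the linear system:
  x*      = (3, 1)
  lambda* = (-18)
  f(x*)   = 18.5

x* = (3, 1), lambda* = (-18)


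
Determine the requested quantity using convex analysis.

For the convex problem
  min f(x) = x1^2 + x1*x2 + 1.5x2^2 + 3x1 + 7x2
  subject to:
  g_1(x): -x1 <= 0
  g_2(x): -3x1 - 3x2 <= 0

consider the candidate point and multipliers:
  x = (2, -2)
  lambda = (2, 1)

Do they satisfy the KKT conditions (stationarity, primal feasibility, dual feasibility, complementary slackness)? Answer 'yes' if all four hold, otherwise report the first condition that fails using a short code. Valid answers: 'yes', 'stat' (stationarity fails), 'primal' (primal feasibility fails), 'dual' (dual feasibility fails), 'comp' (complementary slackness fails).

Gradient of f: grad f(x) = Q x + c = (5, 3)
Constraint values g_i(x) = a_i^T x - b_i:
  g_1((2, -2)) = -2
  g_2((2, -2)) = 0
Stationarity residual: grad f(x) + sum_i lambda_i a_i = (0, 0)
  -> stationarity OK
Primal feasibility (all g_i <= 0): OK
Dual feasibility (all lambda_i >= 0): OK
Complementary slackness (lambda_i * g_i(x) = 0 for all i): FAILS

Verdict: the first failing condition is complementary_slackness -> comp.

comp


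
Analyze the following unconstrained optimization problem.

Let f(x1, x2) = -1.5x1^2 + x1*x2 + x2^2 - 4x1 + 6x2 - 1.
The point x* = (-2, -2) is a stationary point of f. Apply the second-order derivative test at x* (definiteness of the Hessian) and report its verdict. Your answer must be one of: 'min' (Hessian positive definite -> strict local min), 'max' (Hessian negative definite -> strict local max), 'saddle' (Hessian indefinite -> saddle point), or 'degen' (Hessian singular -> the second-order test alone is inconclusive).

Compute the Hessian H = grad^2 f:
  H = [[-3, 1], [1, 2]]
Verify stationarity: grad f(x*) = H x* + g = (0, 0).
Eigenvalues of H: -3.1926, 2.1926.
Eigenvalues have mixed signs, so H is indefinite -> x* is a saddle point.

saddle


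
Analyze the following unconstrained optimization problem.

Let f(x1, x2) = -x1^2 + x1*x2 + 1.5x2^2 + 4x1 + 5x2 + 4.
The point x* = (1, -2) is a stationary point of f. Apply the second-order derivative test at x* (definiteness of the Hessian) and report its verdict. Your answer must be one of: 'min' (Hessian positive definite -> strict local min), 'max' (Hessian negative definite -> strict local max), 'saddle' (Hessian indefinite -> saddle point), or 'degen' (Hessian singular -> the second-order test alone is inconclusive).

Compute the Hessian H = grad^2 f:
  H = [[-2, 1], [1, 3]]
Verify stationarity: grad f(x*) = H x* + g = (0, 0).
Eigenvalues of H: -2.1926, 3.1926.
Eigenvalues have mixed signs, so H is indefinite -> x* is a saddle point.

saddle


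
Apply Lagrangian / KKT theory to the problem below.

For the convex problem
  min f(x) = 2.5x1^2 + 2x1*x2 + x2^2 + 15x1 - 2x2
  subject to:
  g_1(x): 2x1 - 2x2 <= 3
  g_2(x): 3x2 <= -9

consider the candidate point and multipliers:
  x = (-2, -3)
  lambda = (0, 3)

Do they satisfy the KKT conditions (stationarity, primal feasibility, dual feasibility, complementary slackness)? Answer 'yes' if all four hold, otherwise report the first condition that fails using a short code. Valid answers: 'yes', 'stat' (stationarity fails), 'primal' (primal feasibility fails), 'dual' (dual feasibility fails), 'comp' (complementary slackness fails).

Gradient of f: grad f(x) = Q x + c = (-1, -12)
Constraint values g_i(x) = a_i^T x - b_i:
  g_1((-2, -3)) = -1
  g_2((-2, -3)) = 0
Stationarity residual: grad f(x) + sum_i lambda_i a_i = (-1, -3)
  -> stationarity FAILS
Primal feasibility (all g_i <= 0): OK
Dual feasibility (all lambda_i >= 0): OK
Complementary slackness (lambda_i * g_i(x) = 0 for all i): OK

Verdict: the first failing condition is stationarity -> stat.

stat


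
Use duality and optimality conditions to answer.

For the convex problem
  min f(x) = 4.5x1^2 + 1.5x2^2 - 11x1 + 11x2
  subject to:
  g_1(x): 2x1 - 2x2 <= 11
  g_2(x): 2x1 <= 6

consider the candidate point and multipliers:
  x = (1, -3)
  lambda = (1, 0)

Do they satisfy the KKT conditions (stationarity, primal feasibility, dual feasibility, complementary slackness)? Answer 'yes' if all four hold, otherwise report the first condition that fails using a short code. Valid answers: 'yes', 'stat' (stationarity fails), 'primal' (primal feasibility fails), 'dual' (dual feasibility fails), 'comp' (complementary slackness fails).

Gradient of f: grad f(x) = Q x + c = (-2, 2)
Constraint values g_i(x) = a_i^T x - b_i:
  g_1((1, -3)) = -3
  g_2((1, -3)) = -4
Stationarity residual: grad f(x) + sum_i lambda_i a_i = (0, 0)
  -> stationarity OK
Primal feasibility (all g_i <= 0): OK
Dual feasibility (all lambda_i >= 0): OK
Complementary slackness (lambda_i * g_i(x) = 0 for all i): FAILS

Verdict: the first failing condition is complementary_slackness -> comp.

comp


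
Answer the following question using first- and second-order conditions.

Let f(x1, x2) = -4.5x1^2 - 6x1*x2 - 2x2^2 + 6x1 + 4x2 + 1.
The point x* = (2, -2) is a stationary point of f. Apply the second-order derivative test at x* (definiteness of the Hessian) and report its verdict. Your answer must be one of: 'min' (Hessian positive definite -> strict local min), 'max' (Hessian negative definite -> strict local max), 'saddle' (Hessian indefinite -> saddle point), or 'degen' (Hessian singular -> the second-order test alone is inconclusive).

Compute the Hessian H = grad^2 f:
  H = [[-9, -6], [-6, -4]]
Verify stationarity: grad f(x*) = H x* + g = (0, 0).
Eigenvalues of H: -13, 0.
H has a zero eigenvalue (singular; negative semidefinite but not definite), so H is neither positive definite, negative definite, nor indefinite. The second-order test alone is inconclusive -> degen.
(Indeed, f is constant along the null direction of H through x*, so x* is not a strict local extremum.)

degen


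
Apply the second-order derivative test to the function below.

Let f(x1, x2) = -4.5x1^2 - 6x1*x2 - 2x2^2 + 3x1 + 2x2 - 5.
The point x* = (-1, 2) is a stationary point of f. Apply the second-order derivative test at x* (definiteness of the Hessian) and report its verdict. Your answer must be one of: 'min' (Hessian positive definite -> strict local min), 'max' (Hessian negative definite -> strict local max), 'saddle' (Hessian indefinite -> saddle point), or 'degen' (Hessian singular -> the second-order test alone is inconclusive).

Compute the Hessian H = grad^2 f:
  H = [[-9, -6], [-6, -4]]
Verify stationarity: grad f(x*) = H x* + g = (0, 0).
Eigenvalues of H: -13, 0.
H has a zero eigenvalue (singular; negative semidefinite but not definite), so H is neither positive definite, negative definite, nor indefinite. The second-order test alone is inconclusive -> degen.
(Indeed, f is constant along the null direction of H through x*, so x* is not a strict local extremum.)

degen


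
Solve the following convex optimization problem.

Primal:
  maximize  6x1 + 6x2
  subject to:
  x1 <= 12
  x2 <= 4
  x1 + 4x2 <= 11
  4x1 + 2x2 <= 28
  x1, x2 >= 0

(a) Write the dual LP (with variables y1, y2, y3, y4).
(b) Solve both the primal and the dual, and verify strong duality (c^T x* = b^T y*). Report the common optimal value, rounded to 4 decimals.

The standard primal-dual pair for 'max c^T x s.t. A x <= b, x >= 0' is:
  Dual:  min b^T y  s.t.  A^T y >= c,  y >= 0.

So the dual LP is:
  minimize  12y1 + 4y2 + 11y3 + 28y4
  subject to:
    y1 + y3 + 4y4 >= 6
    y2 + 4y3 + 2y4 >= 6
    y1, y2, y3, y4 >= 0

Solving the primal: x* = (6.4286, 1.1429).
  primal value c^T x* = 45.4286.
Solving the dual: y* = (0, 0, 0.8571, 1.2857).
  dual value b^T y* = 45.4286.
Strong duality: c^T x* = b^T y*. Confirmed.

45.4286


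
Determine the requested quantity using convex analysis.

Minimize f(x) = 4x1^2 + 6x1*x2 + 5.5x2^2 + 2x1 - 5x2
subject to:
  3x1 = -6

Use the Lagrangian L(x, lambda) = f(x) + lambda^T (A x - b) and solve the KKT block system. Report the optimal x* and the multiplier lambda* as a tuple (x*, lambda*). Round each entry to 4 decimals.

Form the Lagrangian:
  L(x, lambda) = (1/2) x^T Q x + c^T x + lambda^T (A x - b)
Stationarity (grad_x L = 0): Q x + c + A^T lambda = 0.
Primal feasibility: A x = b.

This gives the KKT block system:
  [ Q   A^T ] [ x     ]   [-c ]
  [ A    0  ] [ lambda ] = [ b ]

Solving the linear system:
  x*      = (-2, 1.5455)
  lambda* = (1.5758)
  f(x*)   = -1.1364

x* = (-2, 1.5455), lambda* = (1.5758)


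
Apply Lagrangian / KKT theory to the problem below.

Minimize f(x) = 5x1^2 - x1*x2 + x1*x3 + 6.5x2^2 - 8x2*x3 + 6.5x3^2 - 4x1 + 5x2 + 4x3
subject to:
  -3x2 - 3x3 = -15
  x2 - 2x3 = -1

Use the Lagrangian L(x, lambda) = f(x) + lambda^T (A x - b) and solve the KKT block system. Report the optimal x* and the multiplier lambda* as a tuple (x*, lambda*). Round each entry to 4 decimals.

Form the Lagrangian:
  L(x, lambda) = (1/2) x^T Q x + c^T x + lambda^T (A x - b)
Stationarity (grad_x L = 0): Q x + c + A^T lambda = 0.
Primal feasibility: A x = b.

This gives the KKT block system:
  [ Q   A^T ] [ x     ]   [-c ]
  [ A    0  ] [ lambda ] = [ b ]

Solving the linear system:
  x*      = (0.5, 3, 2)
  lambda* = (6.8333, -7)
  f(x*)   = 58.25

x* = (0.5, 3, 2), lambda* = (6.8333, -7)


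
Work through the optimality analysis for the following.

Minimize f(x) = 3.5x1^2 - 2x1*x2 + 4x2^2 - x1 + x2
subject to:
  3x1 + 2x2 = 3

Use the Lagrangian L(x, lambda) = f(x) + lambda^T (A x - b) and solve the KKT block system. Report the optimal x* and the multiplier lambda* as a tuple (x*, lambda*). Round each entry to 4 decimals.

Form the Lagrangian:
  L(x, lambda) = (1/2) x^T Q x + c^T x + lambda^T (A x - b)
Stationarity (grad_x L = 0): Q x + c + A^T lambda = 0.
Primal feasibility: A x = b.

This gives the KKT block system:
  [ Q   A^T ] [ x     ]   [-c ]
  [ A    0  ] [ lambda ] = [ b ]

Solving the linear system:
  x*      = (0.7581, 0.3629)
  lambda* = (-1.1935)
  f(x*)   = 1.5927

x* = (0.7581, 0.3629), lambda* = (-1.1935)


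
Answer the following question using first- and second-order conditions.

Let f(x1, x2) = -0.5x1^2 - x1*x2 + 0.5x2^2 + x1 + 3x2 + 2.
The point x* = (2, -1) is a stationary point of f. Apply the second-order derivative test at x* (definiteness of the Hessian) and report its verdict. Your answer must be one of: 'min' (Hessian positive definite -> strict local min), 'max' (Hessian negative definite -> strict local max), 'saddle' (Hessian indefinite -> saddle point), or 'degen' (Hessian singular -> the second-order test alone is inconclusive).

Compute the Hessian H = grad^2 f:
  H = [[-1, -1], [-1, 1]]
Verify stationarity: grad f(x*) = H x* + g = (0, 0).
Eigenvalues of H: -1.4142, 1.4142.
Eigenvalues have mixed signs, so H is indefinite -> x* is a saddle point.

saddle


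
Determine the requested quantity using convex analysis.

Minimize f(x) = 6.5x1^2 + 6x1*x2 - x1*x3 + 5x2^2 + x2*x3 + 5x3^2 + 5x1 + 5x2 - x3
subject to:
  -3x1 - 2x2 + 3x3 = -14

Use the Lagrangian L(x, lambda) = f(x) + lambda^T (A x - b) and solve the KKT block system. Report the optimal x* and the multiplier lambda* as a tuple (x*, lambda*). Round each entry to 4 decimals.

Form the Lagrangian:
  L(x, lambda) = (1/2) x^T Q x + c^T x + lambda^T (A x - b)
Stationarity (grad_x L = 0): Q x + c + A^T lambda = 0.
Primal feasibility: A x = b.

This gives the KKT block system:
  [ Q   A^T ] [ x     ]   [-c ]
  [ A    0  ] [ lambda ] = [ b ]

Solving the linear system:
  x*      = (1.1752, 1.0246, -2.8084)
  lambda* = (9.7447)
  f(x*)   = 75.1167

x* = (1.1752, 1.0246, -2.8084), lambda* = (9.7447)


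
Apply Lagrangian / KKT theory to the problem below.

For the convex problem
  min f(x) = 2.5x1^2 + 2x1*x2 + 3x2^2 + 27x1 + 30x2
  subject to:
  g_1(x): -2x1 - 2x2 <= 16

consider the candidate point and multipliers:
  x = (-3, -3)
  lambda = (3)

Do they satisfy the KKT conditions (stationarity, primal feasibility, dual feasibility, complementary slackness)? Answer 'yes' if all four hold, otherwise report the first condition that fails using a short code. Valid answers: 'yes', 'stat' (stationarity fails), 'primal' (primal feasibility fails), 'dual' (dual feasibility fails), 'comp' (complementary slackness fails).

Gradient of f: grad f(x) = Q x + c = (6, 6)
Constraint values g_i(x) = a_i^T x - b_i:
  g_1((-3, -3)) = -4
Stationarity residual: grad f(x) + sum_i lambda_i a_i = (0, 0)
  -> stationarity OK
Primal feasibility (all g_i <= 0): OK
Dual feasibility (all lambda_i >= 0): OK
Complementary slackness (lambda_i * g_i(x) = 0 for all i): FAILS

Verdict: the first failing condition is complementary_slackness -> comp.

comp


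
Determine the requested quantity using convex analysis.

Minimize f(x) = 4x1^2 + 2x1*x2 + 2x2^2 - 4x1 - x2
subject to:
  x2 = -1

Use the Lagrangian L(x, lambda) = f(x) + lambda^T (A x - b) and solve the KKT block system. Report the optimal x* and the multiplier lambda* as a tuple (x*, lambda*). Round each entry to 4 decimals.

Form the Lagrangian:
  L(x, lambda) = (1/2) x^T Q x + c^T x + lambda^T (A x - b)
Stationarity (grad_x L = 0): Q x + c + A^T lambda = 0.
Primal feasibility: A x = b.

This gives the KKT block system:
  [ Q   A^T ] [ x     ]   [-c ]
  [ A    0  ] [ lambda ] = [ b ]

Solving the linear system:
  x*      = (0.75, -1)
  lambda* = (3.5)
  f(x*)   = 0.75

x* = (0.75, -1), lambda* = (3.5)


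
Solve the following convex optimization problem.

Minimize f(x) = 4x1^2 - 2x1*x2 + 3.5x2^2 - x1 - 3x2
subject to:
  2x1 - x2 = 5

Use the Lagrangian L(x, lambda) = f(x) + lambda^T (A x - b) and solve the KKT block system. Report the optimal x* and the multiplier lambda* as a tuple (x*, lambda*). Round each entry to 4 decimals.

Form the Lagrangian:
  L(x, lambda) = (1/2) x^T Q x + c^T x + lambda^T (A x - b)
Stationarity (grad_x L = 0): Q x + c + A^T lambda = 0.
Primal feasibility: A x = b.

This gives the KKT block system:
  [ Q   A^T ] [ x     ]   [-c ]
  [ A    0  ] [ lambda ] = [ b ]

Solving the linear system:
  x*      = (2.3929, -0.2143)
  lambda* = (-9.2857)
  f(x*)   = 22.3393

x* = (2.3929, -0.2143), lambda* = (-9.2857)


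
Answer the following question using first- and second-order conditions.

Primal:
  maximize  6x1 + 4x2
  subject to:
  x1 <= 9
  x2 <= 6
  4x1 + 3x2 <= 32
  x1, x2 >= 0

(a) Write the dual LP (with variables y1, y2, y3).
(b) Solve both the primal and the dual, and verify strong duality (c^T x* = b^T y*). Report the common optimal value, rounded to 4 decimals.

The standard primal-dual pair for 'max c^T x s.t. A x <= b, x >= 0' is:
  Dual:  min b^T y  s.t.  A^T y >= c,  y >= 0.

So the dual LP is:
  minimize  9y1 + 6y2 + 32y3
  subject to:
    y1 + 4y3 >= 6
    y2 + 3y3 >= 4
    y1, y2, y3 >= 0

Solving the primal: x* = (8, 0).
  primal value c^T x* = 48.
Solving the dual: y* = (0, 0, 1.5).
  dual value b^T y* = 48.
Strong duality: c^T x* = b^T y*. Confirmed.

48


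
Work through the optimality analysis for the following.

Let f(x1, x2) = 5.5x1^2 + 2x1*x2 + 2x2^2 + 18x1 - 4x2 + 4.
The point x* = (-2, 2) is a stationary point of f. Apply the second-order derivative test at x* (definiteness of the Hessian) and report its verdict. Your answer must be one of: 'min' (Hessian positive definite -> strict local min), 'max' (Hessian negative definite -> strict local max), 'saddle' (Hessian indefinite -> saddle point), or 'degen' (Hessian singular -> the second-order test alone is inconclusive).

Compute the Hessian H = grad^2 f:
  H = [[11, 2], [2, 4]]
Verify stationarity: grad f(x*) = H x* + g = (0, 0).
Eigenvalues of H: 3.4689, 11.5311.
Both eigenvalues > 0, so H is positive definite -> x* is a strict local min.

min


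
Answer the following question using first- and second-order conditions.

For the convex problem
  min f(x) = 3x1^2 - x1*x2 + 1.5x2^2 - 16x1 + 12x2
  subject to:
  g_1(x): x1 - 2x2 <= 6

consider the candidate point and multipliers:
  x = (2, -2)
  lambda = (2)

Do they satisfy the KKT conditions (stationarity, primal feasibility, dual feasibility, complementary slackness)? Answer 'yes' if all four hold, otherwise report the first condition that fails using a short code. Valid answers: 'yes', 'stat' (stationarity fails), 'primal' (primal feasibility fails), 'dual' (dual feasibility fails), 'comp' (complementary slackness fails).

Gradient of f: grad f(x) = Q x + c = (-2, 4)
Constraint values g_i(x) = a_i^T x - b_i:
  g_1((2, -2)) = 0
Stationarity residual: grad f(x) + sum_i lambda_i a_i = (0, 0)
  -> stationarity OK
Primal feasibility (all g_i <= 0): OK
Dual feasibility (all lambda_i >= 0): OK
Complementary slackness (lambda_i * g_i(x) = 0 for all i): OK

Verdict: yes, KKT holds.

yes


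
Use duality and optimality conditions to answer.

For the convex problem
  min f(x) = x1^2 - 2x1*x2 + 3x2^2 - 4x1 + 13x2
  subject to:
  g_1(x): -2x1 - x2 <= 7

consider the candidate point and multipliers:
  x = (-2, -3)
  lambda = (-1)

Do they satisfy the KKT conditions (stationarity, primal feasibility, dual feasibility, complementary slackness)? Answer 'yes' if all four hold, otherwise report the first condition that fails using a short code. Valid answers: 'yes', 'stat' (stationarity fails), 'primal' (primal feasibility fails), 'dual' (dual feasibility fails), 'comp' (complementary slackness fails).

Gradient of f: grad f(x) = Q x + c = (-2, -1)
Constraint values g_i(x) = a_i^T x - b_i:
  g_1((-2, -3)) = 0
Stationarity residual: grad f(x) + sum_i lambda_i a_i = (0, 0)
  -> stationarity OK
Primal feasibility (all g_i <= 0): OK
Dual feasibility (all lambda_i >= 0): FAILS
Complementary slackness (lambda_i * g_i(x) = 0 for all i): OK

Verdict: the first failing condition is dual_feasibility -> dual.

dual


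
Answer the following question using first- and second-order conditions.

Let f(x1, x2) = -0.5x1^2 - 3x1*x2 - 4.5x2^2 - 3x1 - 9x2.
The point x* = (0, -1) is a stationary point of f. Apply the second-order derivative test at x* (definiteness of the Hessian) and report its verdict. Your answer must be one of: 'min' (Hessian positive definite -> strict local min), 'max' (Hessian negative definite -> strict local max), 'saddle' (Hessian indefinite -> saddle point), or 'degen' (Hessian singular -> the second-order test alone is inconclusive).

Compute the Hessian H = grad^2 f:
  H = [[-1, -3], [-3, -9]]
Verify stationarity: grad f(x*) = H x* + g = (0, 0).
Eigenvalues of H: -10, 0.
H has a zero eigenvalue (singular; negative semidefinite but not definite), so H is neither positive definite, negative definite, nor indefinite. The second-order test alone is inconclusive -> degen.
(Indeed, f is constant along the null direction of H through x*, so x* is not a strict local extremum.)

degen


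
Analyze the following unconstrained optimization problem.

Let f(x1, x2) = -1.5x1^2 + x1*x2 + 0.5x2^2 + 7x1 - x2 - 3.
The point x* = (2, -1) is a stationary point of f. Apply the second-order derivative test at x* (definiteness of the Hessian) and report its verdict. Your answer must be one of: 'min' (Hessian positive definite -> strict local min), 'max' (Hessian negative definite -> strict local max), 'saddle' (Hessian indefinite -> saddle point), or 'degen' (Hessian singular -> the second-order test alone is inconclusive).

Compute the Hessian H = grad^2 f:
  H = [[-3, 1], [1, 1]]
Verify stationarity: grad f(x*) = H x* + g = (0, 0).
Eigenvalues of H: -3.2361, 1.2361.
Eigenvalues have mixed signs, so H is indefinite -> x* is a saddle point.

saddle


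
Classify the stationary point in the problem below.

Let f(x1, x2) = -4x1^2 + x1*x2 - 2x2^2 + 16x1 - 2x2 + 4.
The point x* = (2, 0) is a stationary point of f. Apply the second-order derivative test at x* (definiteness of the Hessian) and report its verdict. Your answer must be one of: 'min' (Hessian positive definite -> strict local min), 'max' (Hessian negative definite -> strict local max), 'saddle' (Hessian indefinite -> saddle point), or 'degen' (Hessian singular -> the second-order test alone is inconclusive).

Compute the Hessian H = grad^2 f:
  H = [[-8, 1], [1, -4]]
Verify stationarity: grad f(x*) = H x* + g = (0, 0).
Eigenvalues of H: -8.2361, -3.7639.
Both eigenvalues < 0, so H is negative definite -> x* is a strict local max.

max


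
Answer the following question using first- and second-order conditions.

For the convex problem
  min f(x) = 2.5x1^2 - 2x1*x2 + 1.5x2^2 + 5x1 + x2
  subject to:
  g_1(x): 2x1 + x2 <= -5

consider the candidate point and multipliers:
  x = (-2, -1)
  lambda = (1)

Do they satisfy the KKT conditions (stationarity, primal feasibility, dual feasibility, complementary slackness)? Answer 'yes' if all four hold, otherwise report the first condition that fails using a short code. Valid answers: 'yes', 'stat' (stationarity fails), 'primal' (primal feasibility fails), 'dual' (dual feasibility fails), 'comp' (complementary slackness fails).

Gradient of f: grad f(x) = Q x + c = (-3, 2)
Constraint values g_i(x) = a_i^T x - b_i:
  g_1((-2, -1)) = 0
Stationarity residual: grad f(x) + sum_i lambda_i a_i = (-1, 3)
  -> stationarity FAILS
Primal feasibility (all g_i <= 0): OK
Dual feasibility (all lambda_i >= 0): OK
Complementary slackness (lambda_i * g_i(x) = 0 for all i): OK

Verdict: the first failing condition is stationarity -> stat.

stat


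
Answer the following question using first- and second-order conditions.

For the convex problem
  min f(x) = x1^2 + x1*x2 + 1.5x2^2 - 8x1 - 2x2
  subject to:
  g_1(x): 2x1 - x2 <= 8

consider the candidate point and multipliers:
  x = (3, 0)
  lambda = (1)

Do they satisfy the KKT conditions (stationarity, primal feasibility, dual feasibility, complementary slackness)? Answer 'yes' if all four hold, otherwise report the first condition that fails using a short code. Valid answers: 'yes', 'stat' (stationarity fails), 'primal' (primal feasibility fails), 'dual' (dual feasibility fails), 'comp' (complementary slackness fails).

Gradient of f: grad f(x) = Q x + c = (-2, 1)
Constraint values g_i(x) = a_i^T x - b_i:
  g_1((3, 0)) = -2
Stationarity residual: grad f(x) + sum_i lambda_i a_i = (0, 0)
  -> stationarity OK
Primal feasibility (all g_i <= 0): OK
Dual feasibility (all lambda_i >= 0): OK
Complementary slackness (lambda_i * g_i(x) = 0 for all i): FAILS

Verdict: the first failing condition is complementary_slackness -> comp.

comp


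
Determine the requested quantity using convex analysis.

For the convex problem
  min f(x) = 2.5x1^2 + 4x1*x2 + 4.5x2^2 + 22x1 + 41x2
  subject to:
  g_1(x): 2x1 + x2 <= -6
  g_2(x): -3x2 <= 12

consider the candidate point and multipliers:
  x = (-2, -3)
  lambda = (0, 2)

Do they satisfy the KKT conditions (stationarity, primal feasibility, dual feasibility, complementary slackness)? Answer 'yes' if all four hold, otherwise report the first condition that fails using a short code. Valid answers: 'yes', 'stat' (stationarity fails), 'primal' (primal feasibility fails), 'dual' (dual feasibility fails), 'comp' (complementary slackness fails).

Gradient of f: grad f(x) = Q x + c = (0, 6)
Constraint values g_i(x) = a_i^T x - b_i:
  g_1((-2, -3)) = -1
  g_2((-2, -3)) = -3
Stationarity residual: grad f(x) + sum_i lambda_i a_i = (0, 0)
  -> stationarity OK
Primal feasibility (all g_i <= 0): OK
Dual feasibility (all lambda_i >= 0): OK
Complementary slackness (lambda_i * g_i(x) = 0 for all i): FAILS

Verdict: the first failing condition is complementary_slackness -> comp.

comp


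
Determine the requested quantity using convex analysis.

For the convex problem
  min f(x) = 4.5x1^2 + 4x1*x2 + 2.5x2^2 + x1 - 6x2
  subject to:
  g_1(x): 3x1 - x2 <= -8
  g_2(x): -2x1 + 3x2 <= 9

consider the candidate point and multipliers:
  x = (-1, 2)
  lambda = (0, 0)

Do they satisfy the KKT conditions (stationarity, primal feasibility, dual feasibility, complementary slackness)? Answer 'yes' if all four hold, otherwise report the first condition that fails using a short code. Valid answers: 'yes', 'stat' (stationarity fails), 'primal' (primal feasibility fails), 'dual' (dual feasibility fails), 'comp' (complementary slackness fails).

Gradient of f: grad f(x) = Q x + c = (0, 0)
Constraint values g_i(x) = a_i^T x - b_i:
  g_1((-1, 2)) = 3
  g_2((-1, 2)) = -1
Stationarity residual: grad f(x) + sum_i lambda_i a_i = (0, 0)
  -> stationarity OK
Primal feasibility (all g_i <= 0): FAILS
Dual feasibility (all lambda_i >= 0): OK
Complementary slackness (lambda_i * g_i(x) = 0 for all i): OK

Verdict: the first failing condition is primal_feasibility -> primal.

primal


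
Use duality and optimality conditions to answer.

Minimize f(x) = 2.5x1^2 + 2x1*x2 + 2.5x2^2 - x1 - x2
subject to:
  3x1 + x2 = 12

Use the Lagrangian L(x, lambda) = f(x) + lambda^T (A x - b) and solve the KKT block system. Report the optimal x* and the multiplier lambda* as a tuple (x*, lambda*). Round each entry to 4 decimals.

Form the Lagrangian:
  L(x, lambda) = (1/2) x^T Q x + c^T x + lambda^T (A x - b)
Stationarity (grad_x L = 0): Q x + c + A^T lambda = 0.
Primal feasibility: A x = b.

This gives the KKT block system:
  [ Q   A^T ] [ x     ]   [-c ]
  [ A    0  ] [ lambda ] = [ b ]

Solving the linear system:
  x*      = (4.0526, -0.1579)
  lambda* = (-6.3158)
  f(x*)   = 35.9474

x* = (4.0526, -0.1579), lambda* = (-6.3158)


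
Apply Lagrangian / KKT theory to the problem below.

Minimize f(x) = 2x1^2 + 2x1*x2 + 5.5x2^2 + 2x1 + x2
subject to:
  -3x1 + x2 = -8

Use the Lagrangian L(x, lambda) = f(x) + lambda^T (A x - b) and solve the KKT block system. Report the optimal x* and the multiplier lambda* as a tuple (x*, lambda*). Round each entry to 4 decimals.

Form the Lagrangian:
  L(x, lambda) = (1/2) x^T Q x + c^T x + lambda^T (A x - b)
Stationarity (grad_x L = 0): Q x + c + A^T lambda = 0.
Primal feasibility: A x = b.

This gives the KKT block system:
  [ Q   A^T ] [ x     ]   [-c ]
  [ A    0  ] [ lambda ] = [ b ]

Solving the linear system:
  x*      = (2.3913, -0.8261)
  lambda* = (3.3043)
  f(x*)   = 15.1957

x* = (2.3913, -0.8261), lambda* = (3.3043)


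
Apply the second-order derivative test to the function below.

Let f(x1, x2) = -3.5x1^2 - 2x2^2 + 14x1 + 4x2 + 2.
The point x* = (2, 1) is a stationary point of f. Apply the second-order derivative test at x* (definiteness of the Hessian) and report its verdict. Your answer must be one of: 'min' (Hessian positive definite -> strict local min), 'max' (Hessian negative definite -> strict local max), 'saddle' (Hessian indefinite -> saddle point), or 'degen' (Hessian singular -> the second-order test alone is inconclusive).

Compute the Hessian H = grad^2 f:
  H = [[-7, 0], [0, -4]]
Verify stationarity: grad f(x*) = H x* + g = (0, 0).
Eigenvalues of H: -7, -4.
Both eigenvalues < 0, so H is negative definite -> x* is a strict local max.

max


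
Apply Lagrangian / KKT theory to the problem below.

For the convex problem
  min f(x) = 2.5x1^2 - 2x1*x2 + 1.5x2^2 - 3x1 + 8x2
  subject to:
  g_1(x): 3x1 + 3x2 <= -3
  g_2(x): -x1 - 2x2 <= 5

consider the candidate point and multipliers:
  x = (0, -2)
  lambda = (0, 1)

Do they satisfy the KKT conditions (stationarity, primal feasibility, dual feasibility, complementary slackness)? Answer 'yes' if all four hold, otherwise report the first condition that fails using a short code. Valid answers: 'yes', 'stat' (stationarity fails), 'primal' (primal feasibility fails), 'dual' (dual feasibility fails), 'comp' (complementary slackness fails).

Gradient of f: grad f(x) = Q x + c = (1, 2)
Constraint values g_i(x) = a_i^T x - b_i:
  g_1((0, -2)) = -3
  g_2((0, -2)) = -1
Stationarity residual: grad f(x) + sum_i lambda_i a_i = (0, 0)
  -> stationarity OK
Primal feasibility (all g_i <= 0): OK
Dual feasibility (all lambda_i >= 0): OK
Complementary slackness (lambda_i * g_i(x) = 0 for all i): FAILS

Verdict: the first failing condition is complementary_slackness -> comp.

comp


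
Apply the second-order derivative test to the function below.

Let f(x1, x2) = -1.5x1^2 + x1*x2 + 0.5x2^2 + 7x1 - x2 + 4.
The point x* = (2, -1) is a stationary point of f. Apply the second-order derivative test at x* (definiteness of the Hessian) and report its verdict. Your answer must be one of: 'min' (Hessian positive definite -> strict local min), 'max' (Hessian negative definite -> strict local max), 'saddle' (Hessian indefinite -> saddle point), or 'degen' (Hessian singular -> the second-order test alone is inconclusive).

Compute the Hessian H = grad^2 f:
  H = [[-3, 1], [1, 1]]
Verify stationarity: grad f(x*) = H x* + g = (0, 0).
Eigenvalues of H: -3.2361, 1.2361.
Eigenvalues have mixed signs, so H is indefinite -> x* is a saddle point.

saddle


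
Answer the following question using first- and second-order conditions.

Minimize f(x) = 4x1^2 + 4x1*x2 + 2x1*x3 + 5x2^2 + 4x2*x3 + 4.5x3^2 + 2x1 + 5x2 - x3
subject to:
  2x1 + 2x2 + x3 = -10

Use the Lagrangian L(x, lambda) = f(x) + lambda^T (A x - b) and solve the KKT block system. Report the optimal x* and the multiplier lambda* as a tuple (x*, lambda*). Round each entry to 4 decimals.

Form the Lagrangian:
  L(x, lambda) = (1/2) x^T Q x + c^T x + lambda^T (A x - b)
Stationarity (grad_x L = 0): Q x + c + A^T lambda = 0.
Primal feasibility: A x = b.

This gives the KKT block system:
  [ Q   A^T ] [ x     ]   [-c ]
  [ A    0  ] [ lambda ] = [ b ]

Solving the linear system:
  x*      = (-2.7162, -2.3649, 0.1622)
  lambda* = (14.4324)
  f(x*)   = 63.4527

x* = (-2.7162, -2.3649, 0.1622), lambda* = (14.4324)


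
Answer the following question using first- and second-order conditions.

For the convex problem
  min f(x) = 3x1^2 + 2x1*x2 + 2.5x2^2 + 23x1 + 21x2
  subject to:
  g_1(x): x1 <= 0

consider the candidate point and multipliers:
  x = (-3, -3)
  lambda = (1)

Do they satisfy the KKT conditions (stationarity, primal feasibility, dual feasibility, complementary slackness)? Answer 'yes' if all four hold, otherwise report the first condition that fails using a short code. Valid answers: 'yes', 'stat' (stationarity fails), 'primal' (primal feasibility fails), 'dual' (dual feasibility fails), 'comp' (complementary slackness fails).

Gradient of f: grad f(x) = Q x + c = (-1, 0)
Constraint values g_i(x) = a_i^T x - b_i:
  g_1((-3, -3)) = -3
Stationarity residual: grad f(x) + sum_i lambda_i a_i = (0, 0)
  -> stationarity OK
Primal feasibility (all g_i <= 0): OK
Dual feasibility (all lambda_i >= 0): OK
Complementary slackness (lambda_i * g_i(x) = 0 for all i): FAILS

Verdict: the first failing condition is complementary_slackness -> comp.

comp


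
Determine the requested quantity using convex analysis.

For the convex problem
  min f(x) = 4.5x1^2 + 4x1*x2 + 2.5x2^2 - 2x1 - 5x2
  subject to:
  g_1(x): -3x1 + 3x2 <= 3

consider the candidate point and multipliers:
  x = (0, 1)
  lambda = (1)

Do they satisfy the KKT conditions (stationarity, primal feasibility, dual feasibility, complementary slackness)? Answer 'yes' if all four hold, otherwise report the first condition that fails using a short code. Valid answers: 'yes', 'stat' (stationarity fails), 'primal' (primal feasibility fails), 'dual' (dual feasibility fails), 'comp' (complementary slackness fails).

Gradient of f: grad f(x) = Q x + c = (2, 0)
Constraint values g_i(x) = a_i^T x - b_i:
  g_1((0, 1)) = 0
Stationarity residual: grad f(x) + sum_i lambda_i a_i = (-1, 3)
  -> stationarity FAILS
Primal feasibility (all g_i <= 0): OK
Dual feasibility (all lambda_i >= 0): OK
Complementary slackness (lambda_i * g_i(x) = 0 for all i): OK

Verdict: the first failing condition is stationarity -> stat.

stat


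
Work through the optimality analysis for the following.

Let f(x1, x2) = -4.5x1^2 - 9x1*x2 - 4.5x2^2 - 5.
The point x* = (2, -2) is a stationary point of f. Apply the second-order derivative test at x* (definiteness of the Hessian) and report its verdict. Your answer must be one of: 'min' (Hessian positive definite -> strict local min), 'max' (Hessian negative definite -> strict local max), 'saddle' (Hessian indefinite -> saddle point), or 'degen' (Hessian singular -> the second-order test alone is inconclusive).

Compute the Hessian H = grad^2 f:
  H = [[-9, -9], [-9, -9]]
Verify stationarity: grad f(x*) = H x* + g = (0, 0).
Eigenvalues of H: -18, 0.
H has a zero eigenvalue (singular; negative semidefinite but not definite), so H is neither positive definite, negative definite, nor indefinite. The second-order test alone is inconclusive -> degen.
(Indeed, f is constant along the null direction of H through x*, so x* is not a strict local extremum.)

degen


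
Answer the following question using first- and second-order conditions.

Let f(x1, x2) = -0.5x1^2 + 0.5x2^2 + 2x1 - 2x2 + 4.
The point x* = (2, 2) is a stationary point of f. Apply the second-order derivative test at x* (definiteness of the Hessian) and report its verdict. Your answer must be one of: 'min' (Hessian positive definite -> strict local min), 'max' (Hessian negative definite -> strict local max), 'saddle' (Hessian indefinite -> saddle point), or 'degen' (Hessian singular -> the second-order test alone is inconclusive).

Compute the Hessian H = grad^2 f:
  H = [[-1, 0], [0, 1]]
Verify stationarity: grad f(x*) = H x* + g = (0, 0).
Eigenvalues of H: -1, 1.
Eigenvalues have mixed signs, so H is indefinite -> x* is a saddle point.

saddle


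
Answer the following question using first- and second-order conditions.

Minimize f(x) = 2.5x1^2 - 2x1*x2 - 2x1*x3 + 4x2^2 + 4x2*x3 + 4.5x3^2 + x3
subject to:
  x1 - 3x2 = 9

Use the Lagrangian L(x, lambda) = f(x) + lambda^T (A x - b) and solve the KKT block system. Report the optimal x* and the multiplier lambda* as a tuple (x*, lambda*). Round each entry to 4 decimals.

Form the Lagrangian:
  L(x, lambda) = (1/2) x^T Q x + c^T x + lambda^T (A x - b)
Stationarity (grad_x L = 0): Q x + c + A^T lambda = 0.
Primal feasibility: A x = b.

This gives the KKT block system:
  [ Q   A^T ] [ x     ]   [-c ]
  [ A    0  ] [ lambda ] = [ b ]

Solving the linear system:
  x*      = (0.6247, -2.7918, 1.2685)
  lambda* = (-6.1699)
  f(x*)   = 28.3986

x* = (0.6247, -2.7918, 1.2685), lambda* = (-6.1699)


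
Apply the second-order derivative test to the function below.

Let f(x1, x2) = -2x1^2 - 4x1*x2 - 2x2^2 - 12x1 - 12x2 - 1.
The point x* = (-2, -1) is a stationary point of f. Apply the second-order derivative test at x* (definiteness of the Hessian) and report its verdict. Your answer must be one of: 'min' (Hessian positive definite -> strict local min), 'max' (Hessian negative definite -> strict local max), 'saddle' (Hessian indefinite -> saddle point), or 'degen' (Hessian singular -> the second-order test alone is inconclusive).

Compute the Hessian H = grad^2 f:
  H = [[-4, -4], [-4, -4]]
Verify stationarity: grad f(x*) = H x* + g = (0, 0).
Eigenvalues of H: -8, 0.
H has a zero eigenvalue (singular; negative semidefinite but not definite), so H is neither positive definite, negative definite, nor indefinite. The second-order test alone is inconclusive -> degen.
(Indeed, f is constant along the null direction of H through x*, so x* is not a strict local extremum.)

degen
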